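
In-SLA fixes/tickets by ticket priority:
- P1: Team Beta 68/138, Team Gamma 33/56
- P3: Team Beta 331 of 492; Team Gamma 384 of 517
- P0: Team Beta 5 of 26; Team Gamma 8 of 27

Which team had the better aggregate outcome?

P1: Team Beta 68/138 = 49.3%, Team Gamma 33/56 = 58.9% → Team Gamma
P3: Team Beta 331/492 = 67.3%, Team Gamma 384/517 = 74.3% → Team Gamma
P0: Team Beta 5/26 = 19.2%, Team Gamma 8/27 = 29.6% → Team Gamma
Overall: Team Beta 404/656 = 61.6%, Team Gamma 425/600 = 70.8% → Team Gamma

Team Gamma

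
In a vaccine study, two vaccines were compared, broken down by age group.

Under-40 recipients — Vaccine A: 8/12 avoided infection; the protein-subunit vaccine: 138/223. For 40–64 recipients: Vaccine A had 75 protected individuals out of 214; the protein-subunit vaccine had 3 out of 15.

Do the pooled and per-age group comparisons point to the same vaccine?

No

Under-40: Vaccine A 8/12 = 66.7%, the protein-subunit vaccine 138/223 = 61.9% → Vaccine A
40–64: Vaccine A 75/214 = 35.0%, the protein-subunit vaccine 3/15 = 20.0% → Vaccine A
Overall: Vaccine A 83/226 = 36.7%, the protein-subunit vaccine 141/238 = 59.2% → the protein-subunit vaccine
Vaccine A wins each age group but the protein-subunit vaccine wins overall — the comparison reverses. Vaccine A's recipients skew toward 40–64, which has a lower base rate.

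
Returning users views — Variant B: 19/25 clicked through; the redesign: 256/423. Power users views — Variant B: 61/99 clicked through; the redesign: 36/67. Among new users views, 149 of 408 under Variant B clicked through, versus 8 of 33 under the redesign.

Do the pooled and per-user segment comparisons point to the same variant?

Returning users: Variant B 19/25 = 76.0%, the redesign 256/423 = 60.5% → Variant B
Power users: Variant B 61/99 = 61.6%, the redesign 36/67 = 53.7% → Variant B
New users: Variant B 149/408 = 36.5%, the redesign 8/33 = 24.2% → Variant B
Overall: Variant B 229/532 = 43.0%, the redesign 300/523 = 57.4% → the redesign
Variant B wins each user group but the redesign wins overall — the comparison reverses. Variant B's views skew toward new users, which has a lower base rate.

No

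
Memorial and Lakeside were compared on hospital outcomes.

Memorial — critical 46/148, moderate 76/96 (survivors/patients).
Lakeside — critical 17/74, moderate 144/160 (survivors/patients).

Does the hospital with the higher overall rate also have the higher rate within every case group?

No

Critical: Memorial 46/148 = 31.1%, Lakeside 17/74 = 23.0% → Memorial
Moderate: Memorial 76/96 = 79.2%, Lakeside 144/160 = 90.0% → Lakeside
Overall: Memorial 122/244 = 50.0%, Lakeside 161/234 = 68.8% → Lakeside
Neither sweeps: Memorial wins 1 of 2 groups, Lakeside wins 1. Lakeside wins overall but not every group — no Simpson reversal.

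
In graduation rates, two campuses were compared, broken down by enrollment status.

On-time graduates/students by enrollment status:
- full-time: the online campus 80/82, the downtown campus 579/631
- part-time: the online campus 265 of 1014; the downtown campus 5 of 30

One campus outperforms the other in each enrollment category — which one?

Full-time: the online campus 80/82 = 97.6%, the downtown campus 579/631 = 91.8% → the online campus
Part-time: the online campus 265/1014 = 26.1%, the downtown campus 5/30 = 16.7% → the online campus
The online campus has the higher rate in both groups.

the online campus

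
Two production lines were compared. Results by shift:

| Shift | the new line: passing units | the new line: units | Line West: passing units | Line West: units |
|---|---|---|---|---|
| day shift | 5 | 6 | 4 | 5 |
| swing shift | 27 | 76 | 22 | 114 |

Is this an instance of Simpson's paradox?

Day shift: the new line 5/6 = 83.3%, Line West 4/5 = 80.0% → the new line
Swing shift: the new line 27/76 = 35.5%, Line West 22/114 = 19.3% → the new line
Overall: the new line 32/82 = 39.0%, Line West 26/119 = 21.8% → the new line
The new line wins overall and in every shift group — no reversal.

No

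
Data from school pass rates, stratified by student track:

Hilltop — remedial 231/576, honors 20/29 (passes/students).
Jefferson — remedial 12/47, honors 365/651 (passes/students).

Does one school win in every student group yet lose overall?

Remedial: Hilltop 231/576 = 40.1%, Jefferson 12/47 = 25.5% → Hilltop
Honors: Hilltop 20/29 = 69.0%, Jefferson 365/651 = 56.1% → Hilltop
Overall: Hilltop 251/605 = 41.5%, Jefferson 377/698 = 54.0% → Jefferson
Hilltop wins each student group but Jefferson wins overall — the comparison reverses. Hilltop's students skew toward remedial, which has a lower base rate.

Yes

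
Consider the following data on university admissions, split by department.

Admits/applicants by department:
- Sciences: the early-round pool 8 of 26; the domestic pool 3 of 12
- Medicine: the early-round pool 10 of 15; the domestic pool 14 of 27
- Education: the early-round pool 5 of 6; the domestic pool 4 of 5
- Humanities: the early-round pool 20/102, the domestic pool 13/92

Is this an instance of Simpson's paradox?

No

Sciences: the early-round pool 8/26 = 30.8%, the domestic pool 3/12 = 25.0% → the early-round pool
Medicine: the early-round pool 10/15 = 66.7%, the domestic pool 14/27 = 51.9% → the early-round pool
Education: the early-round pool 5/6 = 83.3%, the domestic pool 4/5 = 80.0% → the early-round pool
Humanities: the early-round pool 20/102 = 19.6%, the domestic pool 13/92 = 14.1% → the early-round pool
Overall: the early-round pool 43/149 = 28.9%, the domestic pool 34/136 = 25.0% → the early-round pool
The early-round pool wins overall and in every department group — no reversal.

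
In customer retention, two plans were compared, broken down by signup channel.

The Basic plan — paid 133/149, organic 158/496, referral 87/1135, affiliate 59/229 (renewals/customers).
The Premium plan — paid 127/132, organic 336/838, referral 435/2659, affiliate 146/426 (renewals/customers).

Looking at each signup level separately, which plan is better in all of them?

Paid: the Basic plan 133/149 = 89.3%, the Premium plan 127/132 = 96.2% → the Premium plan
Organic: the Basic plan 158/496 = 31.9%, the Premium plan 336/838 = 40.1% → the Premium plan
Referral: the Basic plan 87/1135 = 7.7%, the Premium plan 435/2659 = 16.4% → the Premium plan
Affiliate: the Basic plan 59/229 = 25.8%, the Premium plan 146/426 = 34.3% → the Premium plan
The Premium plan has the higher rate in all 4 groups.

the Premium plan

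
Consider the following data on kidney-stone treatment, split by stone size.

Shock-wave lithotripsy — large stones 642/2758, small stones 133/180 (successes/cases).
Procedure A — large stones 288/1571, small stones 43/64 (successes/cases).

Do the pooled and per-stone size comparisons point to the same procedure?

Large stones: shock-wave lithotripsy 642/2758 = 23.3%, Procedure A 288/1571 = 18.3% → shock-wave lithotripsy
Small stones: shock-wave lithotripsy 133/180 = 73.9%, Procedure A 43/64 = 67.2% → shock-wave lithotripsy
Overall: shock-wave lithotripsy 775/2938 = 26.4%, Procedure A 331/1635 = 20.2% → shock-wave lithotripsy
Shock-wave lithotripsy wins overall and in every stone group — no reversal.

Yes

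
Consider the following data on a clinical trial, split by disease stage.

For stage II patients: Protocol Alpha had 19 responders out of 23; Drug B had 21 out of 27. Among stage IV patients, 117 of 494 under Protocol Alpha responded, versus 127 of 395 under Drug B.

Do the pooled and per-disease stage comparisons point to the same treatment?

Stage II: Protocol Alpha 19/23 = 82.6%, Drug B 21/27 = 77.8% → Protocol Alpha
Stage IV: Protocol Alpha 117/494 = 23.7%, Drug B 127/395 = 32.2% → Drug B
Overall: Protocol Alpha 136/517 = 26.3%, Drug B 148/422 = 35.1% → Drug B
Neither sweeps: Protocol Alpha wins 1 of 2 groups, Drug B wins 1. Drug B wins overall but not every group — no Simpson reversal.

No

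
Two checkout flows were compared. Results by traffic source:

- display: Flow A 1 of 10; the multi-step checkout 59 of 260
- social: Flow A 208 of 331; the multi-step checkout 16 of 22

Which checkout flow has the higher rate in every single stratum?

Display: Flow A 1/10 = 10.0%, the multi-step checkout 59/260 = 22.7% → the multi-step checkout
Social: Flow A 208/331 = 62.8%, the multi-step checkout 16/22 = 72.7% → the multi-step checkout
The multi-step checkout has the higher rate in both groups.

the multi-step checkout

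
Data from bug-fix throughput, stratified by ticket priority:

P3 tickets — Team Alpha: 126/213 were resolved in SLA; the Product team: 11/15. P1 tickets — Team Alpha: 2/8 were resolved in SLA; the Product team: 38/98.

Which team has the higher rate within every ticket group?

the Product team

P3: Team Alpha 126/213 = 59.2%, the Product team 11/15 = 73.3% → the Product team
P1: Team Alpha 2/8 = 25.0%, the Product team 38/98 = 38.8% → the Product team
The Product team has the higher rate in both groups.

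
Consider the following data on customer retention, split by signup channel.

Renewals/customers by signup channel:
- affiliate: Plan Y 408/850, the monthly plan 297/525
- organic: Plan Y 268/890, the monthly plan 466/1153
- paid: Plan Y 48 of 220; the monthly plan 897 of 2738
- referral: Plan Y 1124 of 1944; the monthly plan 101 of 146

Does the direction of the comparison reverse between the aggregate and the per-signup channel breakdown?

Affiliate: Plan Y 408/850 = 48.0%, the monthly plan 297/525 = 56.6% → the monthly plan
Organic: Plan Y 268/890 = 30.1%, the monthly plan 466/1153 = 40.4% → the monthly plan
Paid: Plan Y 48/220 = 21.8%, the monthly plan 897/2738 = 32.8% → the monthly plan
Referral: Plan Y 1124/1944 = 57.8%, the monthly plan 101/146 = 69.2% → the monthly plan
Overall: Plan Y 1848/3904 = 47.3%, the monthly plan 1761/4562 = 38.6% → Plan Y
The monthly plan wins each signup group but Plan Y wins overall — the comparison reverses. The monthly plan's customers skew toward paid, which has a lower base rate.

Yes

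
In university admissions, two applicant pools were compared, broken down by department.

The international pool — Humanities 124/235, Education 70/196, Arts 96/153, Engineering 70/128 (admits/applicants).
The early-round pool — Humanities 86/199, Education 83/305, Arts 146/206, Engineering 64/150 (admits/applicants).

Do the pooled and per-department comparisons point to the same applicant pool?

Humanities: the international pool 124/235 = 52.8%, the early-round pool 86/199 = 43.2% → the international pool
Education: the international pool 70/196 = 35.7%, the early-round pool 83/305 = 27.2% → the international pool
Arts: the international pool 96/153 = 62.7%, the early-round pool 146/206 = 70.9% → the early-round pool
Engineering: the international pool 70/128 = 54.7%, the early-round pool 64/150 = 42.7% → the international pool
Overall: the international pool 360/712 = 50.6%, the early-round pool 379/860 = 44.1% → the international pool
Neither sweeps: the international pool wins 3 of 4 groups, the early-round pool wins 1. The international pool wins overall but not every group — no Simpson reversal.

No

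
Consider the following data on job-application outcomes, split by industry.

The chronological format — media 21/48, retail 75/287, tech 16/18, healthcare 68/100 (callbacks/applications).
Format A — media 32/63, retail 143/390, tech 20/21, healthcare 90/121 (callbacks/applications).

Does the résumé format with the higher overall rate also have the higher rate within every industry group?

Media: the chronological format 21/48 = 43.8%, Format A 32/63 = 50.8% → Format A
Retail: the chronological format 75/287 = 26.1%, Format A 143/390 = 36.7% → Format A
Tech: the chronological format 16/18 = 88.9%, Format A 20/21 = 95.2% → Format A
Healthcare: the chronological format 68/100 = 68.0%, Format A 90/121 = 74.4% → Format A
Overall: the chronological format 180/453 = 39.7%, Format A 285/595 = 47.9% → Format A
Format A wins overall and in every industry group — no reversal.

Yes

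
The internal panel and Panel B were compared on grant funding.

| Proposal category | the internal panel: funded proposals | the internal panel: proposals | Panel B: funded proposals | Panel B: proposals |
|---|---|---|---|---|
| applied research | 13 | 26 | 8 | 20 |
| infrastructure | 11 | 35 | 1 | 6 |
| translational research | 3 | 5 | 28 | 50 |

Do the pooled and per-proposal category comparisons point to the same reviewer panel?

No

Applied research: the internal panel 13/26 = 50.0%, Panel B 8/20 = 40.0% → the internal panel
Infrastructure: the internal panel 11/35 = 31.4%, Panel B 1/6 = 16.7% → the internal panel
Translational research: the internal panel 3/5 = 60.0%, Panel B 28/50 = 56.0% → the internal panel
Overall: the internal panel 27/66 = 40.9%, Panel B 37/76 = 48.7% → Panel B
The internal panel wins each proposal group but Panel B wins overall — the comparison reverses. The internal panel's proposals skew toward infrastructure, which has a lower base rate.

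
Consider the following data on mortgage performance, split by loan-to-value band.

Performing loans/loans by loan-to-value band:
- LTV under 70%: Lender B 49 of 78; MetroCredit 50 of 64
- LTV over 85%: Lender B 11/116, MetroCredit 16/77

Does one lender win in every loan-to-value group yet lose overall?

LTV under 70%: Lender B 49/78 = 62.8%, MetroCredit 50/64 = 78.1% → MetroCredit
LTV over 85%: Lender B 11/116 = 9.5%, MetroCredit 16/77 = 20.8% → MetroCredit
Overall: Lender B 60/194 = 30.9%, MetroCredit 66/141 = 46.8% → MetroCredit
MetroCredit wins overall and in every loan-to-value group — no reversal.

No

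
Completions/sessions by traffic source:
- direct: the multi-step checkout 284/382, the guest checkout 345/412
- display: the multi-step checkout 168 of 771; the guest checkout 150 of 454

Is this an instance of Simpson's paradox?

No

Direct: the multi-step checkout 284/382 = 74.3%, the guest checkout 345/412 = 83.7% → the guest checkout
Display: the multi-step checkout 168/771 = 21.8%, the guest checkout 150/454 = 33.0% → the guest checkout
Overall: the multi-step checkout 452/1153 = 39.2%, the guest checkout 495/866 = 57.2% → the guest checkout
The guest checkout wins overall and in every traffic group — no reversal.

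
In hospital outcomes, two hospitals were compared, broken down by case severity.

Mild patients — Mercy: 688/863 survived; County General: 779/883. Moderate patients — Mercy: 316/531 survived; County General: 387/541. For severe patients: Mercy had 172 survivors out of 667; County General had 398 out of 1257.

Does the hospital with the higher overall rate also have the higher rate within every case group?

Mild: Mercy 688/863 = 79.7%, County General 779/883 = 88.2% → County General
Moderate: Mercy 316/531 = 59.5%, County General 387/541 = 71.5% → County General
Severe: Mercy 172/667 = 25.8%, County General 398/1257 = 31.7% → County General
Overall: Mercy 1176/2061 = 57.1%, County General 1564/2681 = 58.3% → County General
County General wins overall and in every case group — no reversal.

Yes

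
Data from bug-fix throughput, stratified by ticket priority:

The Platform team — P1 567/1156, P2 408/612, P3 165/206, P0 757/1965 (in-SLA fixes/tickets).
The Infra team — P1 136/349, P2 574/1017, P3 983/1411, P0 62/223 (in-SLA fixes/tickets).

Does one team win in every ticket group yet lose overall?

Yes

P1: the Platform team 567/1156 = 49.0%, the Infra team 136/349 = 39.0% → the Platform team
P2: the Platform team 408/612 = 66.7%, the Infra team 574/1017 = 56.4% → the Platform team
P3: the Platform team 165/206 = 80.1%, the Infra team 983/1411 = 69.7% → the Platform team
P0: the Platform team 757/1965 = 38.5%, the Infra team 62/223 = 27.8% → the Platform team
Overall: the Platform team 1897/3939 = 48.2%, the Infra team 1755/3000 = 58.5% → the Infra team
The Platform team wins each ticket group but the Infra team wins overall — the comparison reverses. The Platform team's tickets skew toward P0, which has a lower base rate.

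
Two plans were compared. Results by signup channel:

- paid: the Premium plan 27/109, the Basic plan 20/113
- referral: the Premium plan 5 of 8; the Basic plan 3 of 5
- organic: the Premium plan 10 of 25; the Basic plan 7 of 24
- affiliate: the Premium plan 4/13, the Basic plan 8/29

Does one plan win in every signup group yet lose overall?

Paid: the Premium plan 27/109 = 24.8%, the Basic plan 20/113 = 17.7% → the Premium plan
Referral: the Premium plan 5/8 = 62.5%, the Basic plan 3/5 = 60.0% → the Premium plan
Organic: the Premium plan 10/25 = 40.0%, the Basic plan 7/24 = 29.2% → the Premium plan
Affiliate: the Premium plan 4/13 = 30.8%, the Basic plan 8/29 = 27.6% → the Premium plan
Overall: the Premium plan 46/155 = 29.7%, the Basic plan 38/171 = 22.2% → the Premium plan
The Premium plan wins overall and in every signup group — no reversal.

No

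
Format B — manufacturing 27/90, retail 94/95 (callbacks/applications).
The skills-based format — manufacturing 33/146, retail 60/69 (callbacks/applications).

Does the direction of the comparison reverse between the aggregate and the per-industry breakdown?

Manufacturing: Format B 27/90 = 30.0%, the skills-based format 33/146 = 22.6% → Format B
Retail: Format B 94/95 = 98.9%, the skills-based format 60/69 = 87.0% → Format B
Overall: Format B 121/185 = 65.4%, the skills-based format 93/215 = 43.3% → Format B
Format B wins overall and in every industry group — no reversal.

No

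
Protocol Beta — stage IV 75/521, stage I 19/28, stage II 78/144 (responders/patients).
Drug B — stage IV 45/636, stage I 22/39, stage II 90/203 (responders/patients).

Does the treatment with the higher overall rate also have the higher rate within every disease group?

Yes

Stage IV: Protocol Beta 75/521 = 14.4%, Drug B 45/636 = 7.1% → Protocol Beta
Stage I: Protocol Beta 19/28 = 67.9%, Drug B 22/39 = 56.4% → Protocol Beta
Stage II: Protocol Beta 78/144 = 54.2%, Drug B 90/203 = 44.3% → Protocol Beta
Overall: Protocol Beta 172/693 = 24.8%, Drug B 157/878 = 17.9% → Protocol Beta
Protocol Beta wins overall and in every disease group — no reversal.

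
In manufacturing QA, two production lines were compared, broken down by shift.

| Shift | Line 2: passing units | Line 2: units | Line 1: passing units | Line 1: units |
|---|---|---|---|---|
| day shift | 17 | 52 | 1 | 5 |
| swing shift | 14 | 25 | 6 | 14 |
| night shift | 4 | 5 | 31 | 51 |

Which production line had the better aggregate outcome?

Day shift: Line 2 17/52 = 32.7%, Line 1 1/5 = 20.0% → Line 2
Swing shift: Line 2 14/25 = 56.0%, Line 1 6/14 = 42.9% → Line 2
Night shift: Line 2 4/5 = 80.0%, Line 1 31/51 = 60.8% → Line 2
Overall: Line 2 35/82 = 42.7%, Line 1 38/70 = 54.3% → Line 1
(Line 2 wins every shift group but Line 1 wins overall — Line 2's units skew toward the low-rate day shift group.)

Line 1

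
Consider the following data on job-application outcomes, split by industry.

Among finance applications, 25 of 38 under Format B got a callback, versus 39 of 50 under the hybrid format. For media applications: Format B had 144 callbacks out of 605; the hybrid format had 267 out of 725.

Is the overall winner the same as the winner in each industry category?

Yes

Finance: Format B 25/38 = 65.8%, the hybrid format 39/50 = 78.0% → the hybrid format
Media: Format B 144/605 = 23.8%, the hybrid format 267/725 = 36.8% → the hybrid format
Overall: Format B 169/643 = 26.3%, the hybrid format 306/775 = 39.5% → the hybrid format
The hybrid format wins overall and in every industry group — no reversal.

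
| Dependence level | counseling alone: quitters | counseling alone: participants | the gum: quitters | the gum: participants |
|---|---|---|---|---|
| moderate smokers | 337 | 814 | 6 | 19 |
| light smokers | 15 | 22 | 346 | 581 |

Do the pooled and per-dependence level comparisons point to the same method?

Moderate smokers: counseling alone 337/814 = 41.4%, the gum 6/19 = 31.6% → counseling alone
Light smokers: counseling alone 15/22 = 68.2%, the gum 346/581 = 59.6% → counseling alone
Overall: counseling alone 352/836 = 42.1%, the gum 352/600 = 58.7% → the gum
Counseling alone wins each dependence group but the gum wins overall — the comparison reverses. Counseling alone's participants skew toward moderate smokers, which has a lower base rate.

No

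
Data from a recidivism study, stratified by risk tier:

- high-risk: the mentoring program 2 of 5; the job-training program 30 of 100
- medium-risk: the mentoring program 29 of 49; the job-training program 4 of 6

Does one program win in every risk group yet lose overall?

No

High-risk: the mentoring program 2/5 = 40.0%, the job-training program 30/100 = 30.0% → the mentoring program
Medium-risk: the mentoring program 29/49 = 59.2%, the job-training program 4/6 = 66.7% → the job-training program
Overall: the mentoring program 31/54 = 57.4%, the job-training program 34/106 = 32.1% → the mentoring program
Neither sweeps: the mentoring program wins 1 of 2 groups, the job-training program wins 1. The mentoring program wins overall but not every group — no Simpson reversal.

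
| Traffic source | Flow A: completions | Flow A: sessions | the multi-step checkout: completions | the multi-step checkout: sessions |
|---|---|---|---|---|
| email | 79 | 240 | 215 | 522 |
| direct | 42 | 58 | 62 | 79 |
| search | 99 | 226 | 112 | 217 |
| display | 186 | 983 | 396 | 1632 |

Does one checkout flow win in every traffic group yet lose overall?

Email: Flow A 79/240 = 32.9%, the multi-step checkout 215/522 = 41.2% → the multi-step checkout
Direct: Flow A 42/58 = 72.4%, the multi-step checkout 62/79 = 78.5% → the multi-step checkout
Search: Flow A 99/226 = 43.8%, the multi-step checkout 112/217 = 51.6% → the multi-step checkout
Display: Flow A 186/983 = 18.9%, the multi-step checkout 396/1632 = 24.3% → the multi-step checkout
Overall: Flow A 406/1507 = 26.9%, the multi-step checkout 785/2450 = 32.0% → the multi-step checkout
The multi-step checkout wins overall and in every traffic group — no reversal.

No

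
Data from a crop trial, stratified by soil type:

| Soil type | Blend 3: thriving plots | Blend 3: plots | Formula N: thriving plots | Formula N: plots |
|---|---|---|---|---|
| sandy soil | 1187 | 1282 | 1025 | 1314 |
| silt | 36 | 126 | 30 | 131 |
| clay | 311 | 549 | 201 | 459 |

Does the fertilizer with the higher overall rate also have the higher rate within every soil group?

Yes

Sandy soil: Blend 3 1187/1282 = 92.6%, Formula N 1025/1314 = 78.0% → Blend 3
Silt: Blend 3 36/126 = 28.6%, Formula N 30/131 = 22.9% → Blend 3
Clay: Blend 3 311/549 = 56.6%, Formula N 201/459 = 43.8% → Blend 3
Overall: Blend 3 1534/1957 = 78.4%, Formula N 1256/1904 = 66.0% → Blend 3
Blend 3 wins overall and in every soil group — no reversal.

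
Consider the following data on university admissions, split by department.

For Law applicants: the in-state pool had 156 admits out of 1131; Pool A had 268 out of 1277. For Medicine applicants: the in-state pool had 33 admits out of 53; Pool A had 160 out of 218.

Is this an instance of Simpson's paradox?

Law: the in-state pool 156/1131 = 13.8%, Pool A 268/1277 = 21.0% → Pool A
Medicine: the in-state pool 33/53 = 62.3%, Pool A 160/218 = 73.4% → Pool A
Overall: the in-state pool 189/1184 = 16.0%, Pool A 428/1495 = 28.6% → Pool A
Pool A wins overall and in every department group — no reversal.

No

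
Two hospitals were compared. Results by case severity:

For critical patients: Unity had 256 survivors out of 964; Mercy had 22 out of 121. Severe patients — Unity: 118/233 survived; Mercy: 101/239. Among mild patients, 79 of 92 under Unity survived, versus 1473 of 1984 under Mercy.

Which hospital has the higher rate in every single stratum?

Unity

Critical: Unity 256/964 = 26.6%, Mercy 22/121 = 18.2% → Unity
Severe: Unity 118/233 = 50.6%, Mercy 101/239 = 42.3% → Unity
Mild: Unity 79/92 = 85.9%, Mercy 1473/1984 = 74.2% → Unity
Unity has the higher rate in all 3 groups.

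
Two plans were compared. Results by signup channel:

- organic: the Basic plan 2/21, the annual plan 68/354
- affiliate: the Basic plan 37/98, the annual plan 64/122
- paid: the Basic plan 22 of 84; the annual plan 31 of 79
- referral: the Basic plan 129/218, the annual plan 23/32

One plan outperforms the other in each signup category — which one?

Organic: the Basic plan 2/21 = 9.5%, the annual plan 68/354 = 19.2% → the annual plan
Affiliate: the Basic plan 37/98 = 37.8%, the annual plan 64/122 = 52.5% → the annual plan
Paid: the Basic plan 22/84 = 26.2%, the annual plan 31/79 = 39.2% → the annual plan
Referral: the Basic plan 129/218 = 59.2%, the annual plan 23/32 = 71.9% → the annual plan
The annual plan has the higher rate in all 4 groups.

the annual plan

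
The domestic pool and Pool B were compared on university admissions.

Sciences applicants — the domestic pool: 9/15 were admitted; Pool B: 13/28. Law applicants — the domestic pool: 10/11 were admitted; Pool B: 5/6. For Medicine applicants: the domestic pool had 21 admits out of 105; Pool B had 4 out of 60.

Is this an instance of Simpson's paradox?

No

Sciences: the domestic pool 9/15 = 60.0%, Pool B 13/28 = 46.4% → the domestic pool
Law: the domestic pool 10/11 = 90.9%, Pool B 5/6 = 83.3% → the domestic pool
Medicine: the domestic pool 21/105 = 20.0%, Pool B 4/60 = 6.7% → the domestic pool
Overall: the domestic pool 40/131 = 30.5%, Pool B 22/94 = 23.4% → the domestic pool
The domestic pool wins overall and in every department group — no reversal.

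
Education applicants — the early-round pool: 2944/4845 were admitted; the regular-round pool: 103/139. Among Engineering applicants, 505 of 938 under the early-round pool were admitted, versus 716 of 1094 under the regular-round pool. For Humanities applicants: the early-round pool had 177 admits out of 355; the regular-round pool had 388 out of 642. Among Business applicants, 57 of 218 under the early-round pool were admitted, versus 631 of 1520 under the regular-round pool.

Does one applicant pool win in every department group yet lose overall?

Education: the early-round pool 2944/4845 = 60.8%, the regular-round pool 103/139 = 74.1% → the regular-round pool
Engineering: the early-round pool 505/938 = 53.8%, the regular-round pool 716/1094 = 65.4% → the regular-round pool
Humanities: the early-round pool 177/355 = 49.9%, the regular-round pool 388/642 = 60.4% → the regular-round pool
Business: the early-round pool 57/218 = 26.1%, the regular-round pool 631/1520 = 41.5% → the regular-round pool
Overall: the early-round pool 3683/6356 = 57.9%, the regular-round pool 1838/3395 = 54.1% → the early-round pool
The regular-round pool wins each department group but the early-round pool wins overall — the comparison reverses. The regular-round pool's applicants skew toward Business, which has a lower base rate.

Yes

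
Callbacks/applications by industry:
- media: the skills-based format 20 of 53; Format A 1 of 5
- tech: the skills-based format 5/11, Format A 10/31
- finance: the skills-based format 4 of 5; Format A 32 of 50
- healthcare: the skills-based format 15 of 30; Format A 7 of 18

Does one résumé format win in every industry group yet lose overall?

Media: the skills-based format 20/53 = 37.7%, Format A 1/5 = 20.0% → the skills-based format
Tech: the skills-based format 5/11 = 45.5%, Format A 10/31 = 32.3% → the skills-based format
Finance: the skills-based format 4/5 = 80.0%, Format A 32/50 = 64.0% → the skills-based format
Healthcare: the skills-based format 15/30 = 50.0%, Format A 7/18 = 38.9% → the skills-based format
Overall: the skills-based format 44/99 = 44.4%, Format A 50/104 = 48.1% → Format A
The skills-based format wins each industry group but Format A wins overall — the comparison reverses. The skills-based format's applications skew toward media, which has a lower base rate.

Yes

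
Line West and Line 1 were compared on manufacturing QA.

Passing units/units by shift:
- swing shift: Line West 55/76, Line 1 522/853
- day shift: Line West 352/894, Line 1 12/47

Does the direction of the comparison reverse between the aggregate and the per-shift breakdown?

Yes

Swing shift: Line West 55/76 = 72.4%, Line 1 522/853 = 61.2% → Line West
Day shift: Line West 352/894 = 39.4%, Line 1 12/47 = 25.5% → Line West
Overall: Line West 407/970 = 42.0%, Line 1 534/900 = 59.3% → Line 1
Line West wins each shift group but Line 1 wins overall — the comparison reverses. Line West's units skew toward day shift, which has a lower base rate.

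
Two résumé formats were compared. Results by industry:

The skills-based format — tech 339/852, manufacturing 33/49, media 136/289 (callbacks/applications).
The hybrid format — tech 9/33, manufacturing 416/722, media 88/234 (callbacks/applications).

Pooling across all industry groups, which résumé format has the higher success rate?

Tech: the skills-based format 339/852 = 39.8%, the hybrid format 9/33 = 27.3% → the skills-based format
Manufacturing: the skills-based format 33/49 = 67.3%, the hybrid format 416/722 = 57.6% → the skills-based format
Media: the skills-based format 136/289 = 47.1%, the hybrid format 88/234 = 37.6% → the skills-based format
Overall: the skills-based format 508/1190 = 42.7%, the hybrid format 513/989 = 51.9% → the hybrid format
(The skills-based format wins every industry group but the hybrid format wins overall — the skills-based format's applications skew toward the low-rate tech group.)

the hybrid format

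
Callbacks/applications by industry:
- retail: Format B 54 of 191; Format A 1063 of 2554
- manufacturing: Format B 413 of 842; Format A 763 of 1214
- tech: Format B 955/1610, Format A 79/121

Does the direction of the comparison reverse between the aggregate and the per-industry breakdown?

Yes

Retail: Format B 54/191 = 28.3%, Format A 1063/2554 = 41.6% → Format A
Manufacturing: Format B 413/842 = 49.0%, Format A 763/1214 = 62.9% → Format A
Tech: Format B 955/1610 = 59.3%, Format A 79/121 = 65.3% → Format A
Overall: Format B 1422/2643 = 53.8%, Format A 1905/3889 = 49.0% → Format B
Format A wins each industry group but Format B wins overall — the comparison reverses. Format A's applications skew toward retail, which has a lower base rate.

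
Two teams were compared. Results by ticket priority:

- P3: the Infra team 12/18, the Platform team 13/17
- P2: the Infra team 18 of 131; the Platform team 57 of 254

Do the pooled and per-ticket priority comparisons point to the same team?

Yes

P3: the Infra team 12/18 = 66.7%, the Platform team 13/17 = 76.5% → the Platform team
P2: the Infra team 18/131 = 13.7%, the Platform team 57/254 = 22.4% → the Platform team
Overall: the Infra team 30/149 = 20.1%, the Platform team 70/271 = 25.8% → the Platform team
The Platform team wins overall and in every ticket group — no reversal.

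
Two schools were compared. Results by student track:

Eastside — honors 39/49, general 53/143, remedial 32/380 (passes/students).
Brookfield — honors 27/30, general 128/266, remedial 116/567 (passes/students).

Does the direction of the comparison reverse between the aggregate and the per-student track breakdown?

No

Honors: Eastside 39/49 = 79.6%, Brookfield 27/30 = 90.0% → Brookfield
General: Eastside 53/143 = 37.1%, Brookfield 128/266 = 48.1% → Brookfield
Remedial: Eastside 32/380 = 8.4%, Brookfield 116/567 = 20.5% → Brookfield
Overall: Eastside 124/572 = 21.7%, Brookfield 271/863 = 31.4% → Brookfield
Brookfield wins overall and in every student group — no reversal.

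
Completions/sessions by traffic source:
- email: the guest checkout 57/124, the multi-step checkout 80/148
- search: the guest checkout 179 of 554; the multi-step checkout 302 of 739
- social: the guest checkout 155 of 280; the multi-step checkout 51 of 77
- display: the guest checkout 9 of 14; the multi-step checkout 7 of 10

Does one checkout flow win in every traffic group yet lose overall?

Email: the guest checkout 57/124 = 46.0%, the multi-step checkout 80/148 = 54.1% → the multi-step checkout
Search: the guest checkout 179/554 = 32.3%, the multi-step checkout 302/739 = 40.9% → the multi-step checkout
Social: the guest checkout 155/280 = 55.4%, the multi-step checkout 51/77 = 66.2% → the multi-step checkout
Display: the guest checkout 9/14 = 64.3%, the multi-step checkout 7/10 = 70.0% → the multi-step checkout
Overall: the guest checkout 400/972 = 41.2%, the multi-step checkout 440/974 = 45.2% → the multi-step checkout
The multi-step checkout wins overall and in every traffic group — no reversal.

No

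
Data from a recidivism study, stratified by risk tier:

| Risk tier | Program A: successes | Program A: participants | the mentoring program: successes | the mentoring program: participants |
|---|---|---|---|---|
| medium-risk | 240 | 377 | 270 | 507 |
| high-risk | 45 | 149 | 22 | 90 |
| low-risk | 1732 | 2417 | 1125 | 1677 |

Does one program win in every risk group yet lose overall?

No

Medium-risk: Program A 240/377 = 63.7%, the mentoring program 270/507 = 53.3% → Program A
High-risk: Program A 45/149 = 30.2%, the mentoring program 22/90 = 24.4% → Program A
Low-risk: Program A 1732/2417 = 71.7%, the mentoring program 1125/1677 = 67.1% → Program A
Overall: Program A 2017/2943 = 68.5%, the mentoring program 1417/2274 = 62.3% → Program A
Program A wins overall and in every risk group — no reversal.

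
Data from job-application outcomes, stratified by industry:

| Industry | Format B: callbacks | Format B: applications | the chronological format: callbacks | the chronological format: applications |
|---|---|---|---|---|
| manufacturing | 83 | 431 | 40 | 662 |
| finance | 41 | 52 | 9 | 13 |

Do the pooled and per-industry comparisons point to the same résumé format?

Manufacturing: Format B 83/431 = 19.3%, the chronological format 40/662 = 6.0% → Format B
Finance: Format B 41/52 = 78.8%, the chronological format 9/13 = 69.2% → Format B
Overall: Format B 124/483 = 25.7%, the chronological format 49/675 = 7.3% → Format B
Format B wins overall and in every industry group — no reversal.

Yes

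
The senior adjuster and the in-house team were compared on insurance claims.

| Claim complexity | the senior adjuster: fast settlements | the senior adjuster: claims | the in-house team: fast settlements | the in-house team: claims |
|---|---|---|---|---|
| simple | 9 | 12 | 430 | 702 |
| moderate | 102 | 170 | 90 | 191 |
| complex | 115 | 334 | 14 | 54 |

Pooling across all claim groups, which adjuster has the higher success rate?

Simple: the senior adjuster 9/12 = 75.0%, the in-house team 430/702 = 61.3% → the senior adjuster
Moderate: the senior adjuster 102/170 = 60.0%, the in-house team 90/191 = 47.1% → the senior adjuster
Complex: the senior adjuster 115/334 = 34.4%, the in-house team 14/54 = 25.9% → the senior adjuster
Overall: the senior adjuster 226/516 = 43.8%, the in-house team 534/947 = 56.4% → the in-house team
(The senior adjuster wins every claim group but the in-house team wins overall — the senior adjuster's claims skew toward the low-rate complex group.)

the in-house team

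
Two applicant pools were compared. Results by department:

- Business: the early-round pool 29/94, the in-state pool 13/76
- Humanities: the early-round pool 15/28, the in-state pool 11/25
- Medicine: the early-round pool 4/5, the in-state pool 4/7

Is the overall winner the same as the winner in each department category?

Business: the early-round pool 29/94 = 30.9%, the in-state pool 13/76 = 17.1% → the early-round pool
Humanities: the early-round pool 15/28 = 53.6%, the in-state pool 11/25 = 44.0% → the early-round pool
Medicine: the early-round pool 4/5 = 80.0%, the in-state pool 4/7 = 57.1% → the early-round pool
Overall: the early-round pool 48/127 = 37.8%, the in-state pool 28/108 = 25.9% → the early-round pool
The early-round pool wins overall and in every department group — no reversal.

Yes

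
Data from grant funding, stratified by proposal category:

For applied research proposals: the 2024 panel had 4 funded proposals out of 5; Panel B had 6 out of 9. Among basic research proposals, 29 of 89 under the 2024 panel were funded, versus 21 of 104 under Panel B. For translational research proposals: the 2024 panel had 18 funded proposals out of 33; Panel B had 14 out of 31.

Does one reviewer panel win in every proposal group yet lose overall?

No

Applied research: the 2024 panel 4/5 = 80.0%, Panel B 6/9 = 66.7% → the 2024 panel
Basic research: the 2024 panel 29/89 = 32.6%, Panel B 21/104 = 20.2% → the 2024 panel
Translational research: the 2024 panel 18/33 = 54.5%, Panel B 14/31 = 45.2% → the 2024 panel
Overall: the 2024 panel 51/127 = 40.2%, Panel B 41/144 = 28.5% → the 2024 panel
The 2024 panel wins overall and in every proposal group — no reversal.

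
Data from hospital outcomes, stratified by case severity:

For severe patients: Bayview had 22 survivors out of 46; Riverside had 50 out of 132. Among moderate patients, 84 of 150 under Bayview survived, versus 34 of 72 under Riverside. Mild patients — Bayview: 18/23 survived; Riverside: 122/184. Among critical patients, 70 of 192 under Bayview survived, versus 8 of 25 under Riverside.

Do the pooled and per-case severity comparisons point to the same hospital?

Severe: Bayview 22/46 = 47.8%, Riverside 50/132 = 37.9% → Bayview
Moderate: Bayview 84/150 = 56.0%, Riverside 34/72 = 47.2% → Bayview
Mild: Bayview 18/23 = 78.3%, Riverside 122/184 = 66.3% → Bayview
Critical: Bayview 70/192 = 36.5%, Riverside 8/25 = 32.0% → Bayview
Overall: Bayview 194/411 = 47.2%, Riverside 214/413 = 51.8% → Riverside
Bayview wins each case group but Riverside wins overall — the comparison reverses. Bayview's patients skew toward critical, which has a lower base rate.

No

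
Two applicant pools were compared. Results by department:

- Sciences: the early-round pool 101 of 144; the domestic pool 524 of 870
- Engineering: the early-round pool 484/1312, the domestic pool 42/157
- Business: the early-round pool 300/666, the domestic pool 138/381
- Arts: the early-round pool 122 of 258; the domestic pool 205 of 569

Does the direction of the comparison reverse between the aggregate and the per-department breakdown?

Sciences: the early-round pool 101/144 = 70.1%, the domestic pool 524/870 = 60.2% → the early-round pool
Engineering: the early-round pool 484/1312 = 36.9%, the domestic pool 42/157 = 26.8% → the early-round pool
Business: the early-round pool 300/666 = 45.0%, the domestic pool 138/381 = 36.2% → the early-round pool
Arts: the early-round pool 122/258 = 47.3%, the domestic pool 205/569 = 36.0% → the early-round pool
Overall: the early-round pool 1007/2380 = 42.3%, the domestic pool 909/1977 = 46.0% → the domestic pool
The early-round pool wins each department group but the domestic pool wins overall — the comparison reverses. The early-round pool's applicants skew toward Engineering, which has a lower base rate.

Yes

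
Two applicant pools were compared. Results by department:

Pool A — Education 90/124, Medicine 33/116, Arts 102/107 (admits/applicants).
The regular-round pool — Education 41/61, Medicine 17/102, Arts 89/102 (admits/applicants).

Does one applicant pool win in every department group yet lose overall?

No

Education: Pool A 90/124 = 72.6%, the regular-round pool 41/61 = 67.2% → Pool A
Medicine: Pool A 33/116 = 28.4%, the regular-round pool 17/102 = 16.7% → Pool A
Arts: Pool A 102/107 = 95.3%, the regular-round pool 89/102 = 87.3% → Pool A
Overall: Pool A 225/347 = 64.8%, the regular-round pool 147/265 = 55.5% → Pool A
Pool A wins overall and in every department group — no reversal.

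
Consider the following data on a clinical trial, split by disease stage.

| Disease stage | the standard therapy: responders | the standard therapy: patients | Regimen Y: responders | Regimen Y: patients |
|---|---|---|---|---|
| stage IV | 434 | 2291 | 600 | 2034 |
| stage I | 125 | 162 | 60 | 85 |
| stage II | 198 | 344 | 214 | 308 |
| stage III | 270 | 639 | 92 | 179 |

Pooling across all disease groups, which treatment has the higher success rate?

Regimen Y

Stage IV: the standard therapy 434/2291 = 18.9%, Regimen Y 600/2034 = 29.5% → Regimen Y
Stage I: the standard therapy 125/162 = 77.2%, Regimen Y 60/85 = 70.6% → the standard therapy
Stage II: the standard therapy 198/344 = 57.6%, Regimen Y 214/308 = 69.5% → Regimen Y
Stage III: the standard therapy 270/639 = 42.3%, Regimen Y 92/179 = 51.4% → Regimen Y
Overall: the standard therapy 1027/3436 = 29.9%, Regimen Y 966/2606 = 37.1% → Regimen Y
(Neither sweeps every disease group, but Regimen Y has the higher pooled rate.)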